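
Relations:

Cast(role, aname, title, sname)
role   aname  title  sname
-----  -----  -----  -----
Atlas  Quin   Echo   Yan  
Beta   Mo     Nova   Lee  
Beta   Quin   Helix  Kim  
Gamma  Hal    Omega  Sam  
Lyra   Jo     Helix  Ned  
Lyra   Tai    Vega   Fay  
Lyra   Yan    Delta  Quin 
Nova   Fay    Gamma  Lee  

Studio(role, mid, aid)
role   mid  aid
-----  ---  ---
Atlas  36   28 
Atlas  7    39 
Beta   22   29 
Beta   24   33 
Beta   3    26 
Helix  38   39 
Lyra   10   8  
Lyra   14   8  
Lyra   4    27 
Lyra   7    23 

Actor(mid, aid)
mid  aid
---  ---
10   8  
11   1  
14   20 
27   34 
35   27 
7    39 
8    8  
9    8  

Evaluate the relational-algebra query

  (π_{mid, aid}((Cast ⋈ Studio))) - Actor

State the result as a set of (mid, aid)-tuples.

{(14, 8), (22, 29), (24, 33), (3, 26), (36, 28), (4, 27), (7, 23)}

Joining Cast and Studio on role yields {(Atlas, Quin, Echo, Yan, 36, 28), (Atlas, Quin, Echo, Yan, 7, 39), (Beta, Mo, Nova, Lee, 22, 29), (Beta, Mo, Nova, Lee, 24, 33), (Beta, Mo, Nova, Lee, 3, 26), (Beta, Quin, Helix, Kim, 22, 29), (Beta, Quin, Helix, Kim, 24, 33), (Beta, Quin, Helix, Kim, 3, 26), (Lyra, Jo, Helix, Ned, 10, 8), (Lyra, Jo, Helix, Ned, 14, 8), (Lyra, Jo, Helix, Ned, 4, 27), (Lyra, Jo, Helix, Ned, 7, 23), (Lyra, Tai, Vega, Fay, 10, 8), (Lyra, Tai, Vega, Fay, 14, 8), (Lyra, Tai, Vega, Fay, 4, 27), (Lyra, Tai, Vega, Fay, 7, 23), (Lyra, Yan, Delta, Quin, 10, 8), (Lyra, Yan, Delta, Quin, 14, 8), (Lyra, Yan, Delta, Quin, 4, 27), (Lyra, Yan, Delta, Quin, 7, 23)}.
π[mid, aid]: project onto (mid, aid) (11 duplicate(s) eliminated) → {(10, 8), (14, 8), (22, 29), (24, 33), (3, 26), (36, 28), (4, 27), (7, 23), (7, 39)}
Difference: {(10, 8), (14, 8), (22, 29), (24, 33), (3, 26), (36, 28), (4, 27), (7, 23), (7, 39)} with {(10, 8), (11, 1), (14, 20), (27, 34), (35, 27), (7, 39), (8, 8), (9, 8)} → {(14, 8), (22, 29), (24, 33), (3, 26), (36, 28), (4, 27), (7, 23)}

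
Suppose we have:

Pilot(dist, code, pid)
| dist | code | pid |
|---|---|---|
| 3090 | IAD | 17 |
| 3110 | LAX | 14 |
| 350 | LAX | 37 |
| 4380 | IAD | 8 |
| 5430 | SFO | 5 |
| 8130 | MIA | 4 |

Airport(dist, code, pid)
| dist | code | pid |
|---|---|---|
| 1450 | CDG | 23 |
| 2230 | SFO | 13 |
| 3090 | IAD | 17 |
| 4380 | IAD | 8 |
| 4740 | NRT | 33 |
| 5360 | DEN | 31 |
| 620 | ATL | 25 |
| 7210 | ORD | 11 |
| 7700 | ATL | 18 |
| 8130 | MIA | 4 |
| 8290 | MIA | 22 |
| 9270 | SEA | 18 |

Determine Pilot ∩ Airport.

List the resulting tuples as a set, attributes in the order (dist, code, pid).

{(3090, IAD, 17), (4380, IAD, 8), (8130, MIA, 4)}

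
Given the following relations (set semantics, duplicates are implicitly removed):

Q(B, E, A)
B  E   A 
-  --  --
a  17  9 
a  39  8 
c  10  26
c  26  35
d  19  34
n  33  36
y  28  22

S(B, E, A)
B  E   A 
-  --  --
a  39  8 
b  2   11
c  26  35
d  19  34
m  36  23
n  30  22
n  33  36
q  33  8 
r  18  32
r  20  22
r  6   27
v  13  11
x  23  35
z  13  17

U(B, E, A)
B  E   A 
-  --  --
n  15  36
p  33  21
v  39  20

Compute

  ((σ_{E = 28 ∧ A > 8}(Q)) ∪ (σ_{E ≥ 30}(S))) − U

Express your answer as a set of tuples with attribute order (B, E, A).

{(a, 39, 8), (m, 36, 23), (n, 30, 22), (n, 33, 36), (q, 33, 8), (y, 28, 22)}

Filtering on E = 28 ∧ A > 8 leaves {(y, 28, 22)}.
Filtering on E ≥ 30 leaves {(a, 39, 8), (m, 36, 23), (n, 30, 22), (n, 33, 36), (q, 33, 8)}.
Union: {(y, 28, 22)} with {(a, 39, 8), (m, 36, 23), (n, 30, 22), (n, 33, 36), (q, 33, 8)} → {(a, 39, 8), (m, 36, 23), (n, 30, 22), (n, 33, 36), (q, 33, 8), (y, 28, 22)}
Difference: {(a, 39, 8), (m, 36, 23), (n, 30, 22), (n, 33, 36), (q, 33, 8), (y, 28, 22)} with {(n, 15, 36), (p, 33, 21), (v, 39, 20)} → {(a, 39, 8), (m, 36, 23), (n, 30, 22), (n, 33, 36), (q, 33, 8), (y, 28, 22)}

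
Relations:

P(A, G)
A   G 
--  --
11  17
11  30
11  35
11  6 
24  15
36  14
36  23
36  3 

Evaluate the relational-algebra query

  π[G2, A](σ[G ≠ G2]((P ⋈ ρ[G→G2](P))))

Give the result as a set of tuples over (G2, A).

{(14, 36), (17, 11), (23, 36), (3, 36), (30, 11), (35, 11), (6, 11)}

ρ[G→G2]: schema becomes (A, G2); tuples unchanged.
P ⋈ ρ[G→G2](P) (natural join on A): {(11, 17, 17), (11, 17, 30), (11, 17, 35), (11, 17, 6), (11, 30, 17), (11, 30, 30), (11, 30, 35), (11, 30, 6), (11, 35, 17), (11, 35, 30), (11, 35, 35), (11, 35, 6), (11, 6, 17), (11, 6, 30), (11, 6, 35), (11, 6, 6), (24, 15, 15), (36, 14, 14), (36, 14, 23), (36, 14, 3), (36, 23, 14), (36, 23, 23), (36, 23, 3), (36, 3, 14), (36, 3, 23), (36, 3, 3)}
Filtering on G ≠ G2 leaves {(11, 17, 30), (11, 17, 35), (11, 17, 6), (11, 30, 17), (11, 30, 35), (11, 30, 6), (11, 35, 17), (11, 35, 30), (11, 35, 6), (11, 6, 17), (11, 6, 30), (11, 6, 35), (36, 14, 23), (36, 14, 3), (36, 23, 14), (36, 23, 3), (36, 3, 14), (36, 3, 23)}.
Projecting to G2, A (11 duplicate(s) eliminated): {(14, 36), (17, 11), (23, 36), (3, 36), (30, 11), (35, 11), (6, 11)}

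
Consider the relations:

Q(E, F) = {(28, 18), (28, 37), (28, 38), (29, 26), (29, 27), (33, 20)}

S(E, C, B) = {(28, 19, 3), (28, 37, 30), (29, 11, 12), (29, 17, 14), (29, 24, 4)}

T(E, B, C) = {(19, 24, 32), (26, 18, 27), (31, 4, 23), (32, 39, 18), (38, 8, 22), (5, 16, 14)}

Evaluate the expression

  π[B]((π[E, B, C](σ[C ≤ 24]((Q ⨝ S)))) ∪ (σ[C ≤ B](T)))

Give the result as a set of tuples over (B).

Natural join on E: {(28, 18, 19, 3), (28, 18, 37, 30), (28, 37, 19, 3), (28, 37, 37, 30), (28, 38, 19, 3), (28, 38, 37, 30), (29, 26, 11, 12), (29, 26, 17, 14), (29, 26, 24, 4), (29, 27, 11, 12), (29, 27, 17, 14), (29, 27, 24, 4)}
Filtering on C ≤ 24 leaves {(28, 18, 19, 3), (28, 37, 19, 3), (28, 38, 19, 3), (29, 26, 11, 12), (29, 26, 17, 14), (29, 26, 24, 4), (29, 27, 11, 12), (29, 27, 17, 14), (29, 27, 24, 4)}.
π_{E, B, C} gives {(28, 3, 19), (29, 12, 11), (29, 14, 17), (29, 4, 24)} (5 duplicate(s) eliminated).
Filtering on C ≤ B leaves {(32, 39, 18), (5, 16, 14)}.
Union: {(28, 3, 19), (29, 12, 11), (29, 14, 17), (29, 4, 24)} with {(32, 39, 18), (5, 16, 14)} → {(28, 3, 19), (29, 12, 11), (29, 14, 17), (29, 4, 24), (32, 39, 18), (5, 16, 14)}
π_{B} gives {12, 14, 16, 3, 39, 4}.

{12, 14, 16, 3, 39, 4}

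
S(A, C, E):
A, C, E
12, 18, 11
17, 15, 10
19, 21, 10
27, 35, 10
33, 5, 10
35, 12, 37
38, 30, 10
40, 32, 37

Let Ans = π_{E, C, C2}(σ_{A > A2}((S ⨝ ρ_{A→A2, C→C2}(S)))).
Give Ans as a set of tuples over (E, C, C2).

{(10, 21, 15), (10, 30, 15), (10, 30, 21), (10, 30, 35), (10, 30, 5), (10, 35, 15), (10, 35, 21), (10, 5, 15), (10, 5, 21), (10, 5, 35), (37, 32, 12)}

ρ[A→A2, C→C2]: schema becomes (A2, C2, E); tuples unchanged.
Natural join on E: {(12, 18, 11, 12, 18), (17, 15, 10, 17, 15), (17, 15, 10, 19, 21), (17, 15, 10, 27, 35), (17, 15, 10, 33, 5), (17, 15, 10, 38, 30), (19, 21, 10, 17, 15), (19, 21, 10, 19, 21), (19, 21, 10, 27, 35), (19, 21, 10, 33, 5), (19, 21, 10, 38, 30), (27, 35, 10, 17, 15), (27, 35, 10, 19, 21), (27, 35, 10, 27, 35), (27, 35, 10, 33, 5), (27, 35, 10, 38, 30), (33, 5, 10, 17, 15), (33, 5, 10, 19, 21), (33, 5, 10, 27, 35), (33, 5, 10, 33, 5), (33, 5, 10, 38, 30), (35, 12, 37, 35, 12), (35, 12, 37, 40, 32), (38, 30, 10, 17, 15), (38, 30, 10, 19, 21), (38, 30, 10, 27, 35), (38, 30, 10, 33, 5), (38, 30, 10, 38, 30), (40, 32, 37, 35, 12), (40, 32, 37, 40, 32)}
Selection A > A2: {(19, 21, 10, 17, 15), (27, 35, 10, 17, 15), (27, 35, 10, 19, 21), (33, 5, 10, 17, 15), (33, 5, 10, 19, 21), (33, 5, 10, 27, 35), (38, 30, 10, 17, 15), (38, 30, 10, 19, 21), (38, 30, 10, 27, 35), (38, 30, 10, 33, 5), (40, 32, 37, 35, 12)}
Projecting to E, C, C2: {(10, 21, 15), (10, 30, 15), (10, 30, 21), (10, 30, 35), (10, 30, 5), (10, 35, 15), (10, 35, 21), (10, 5, 15), (10, 5, 21), (10, 5, 35), (37, 32, 12)}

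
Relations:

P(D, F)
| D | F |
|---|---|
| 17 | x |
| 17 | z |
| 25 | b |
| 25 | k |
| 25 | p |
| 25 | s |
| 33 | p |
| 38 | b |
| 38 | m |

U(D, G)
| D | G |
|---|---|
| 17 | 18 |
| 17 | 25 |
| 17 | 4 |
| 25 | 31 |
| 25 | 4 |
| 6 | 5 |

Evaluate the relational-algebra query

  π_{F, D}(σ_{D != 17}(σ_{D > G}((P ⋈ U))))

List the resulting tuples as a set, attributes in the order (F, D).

P ⋈ U (natural join on D): {(17, x, 18), (17, x, 25), (17, x, 4), (17, z, 18), (17, z, 25), (17, z, 4), (25, b, 31), (25, b, 4), (25, k, 31), (25, k, 4), (25, p, 31), (25, p, 4), (25, s, 31), (25, s, 4)}
Apply σ_{D > G}; surviving tuples: {(17, x, 4), (17, z, 4), (25, b, 4), (25, k, 4), (25, p, 4), (25, s, 4)}
Apply σ_{D != 17}; surviving tuples: {(25, b, 4), (25, k, 4), (25, p, 4), (25, s, 4)}
Keep only column(s) F, D: {(b, 25), (k, 25), (p, 25), (s, 25)}

{(b, 25), (k, 25), (p, 25), (s, 25)}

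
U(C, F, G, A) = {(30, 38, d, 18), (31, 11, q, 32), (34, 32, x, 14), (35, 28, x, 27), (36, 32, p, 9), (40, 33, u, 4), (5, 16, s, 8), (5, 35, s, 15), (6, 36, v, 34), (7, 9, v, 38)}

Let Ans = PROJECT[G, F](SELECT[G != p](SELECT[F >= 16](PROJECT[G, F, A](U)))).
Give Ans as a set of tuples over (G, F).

{(d, 38), (s, 16), (s, 35), (u, 33), (v, 36), (x, 28), (x, 32)}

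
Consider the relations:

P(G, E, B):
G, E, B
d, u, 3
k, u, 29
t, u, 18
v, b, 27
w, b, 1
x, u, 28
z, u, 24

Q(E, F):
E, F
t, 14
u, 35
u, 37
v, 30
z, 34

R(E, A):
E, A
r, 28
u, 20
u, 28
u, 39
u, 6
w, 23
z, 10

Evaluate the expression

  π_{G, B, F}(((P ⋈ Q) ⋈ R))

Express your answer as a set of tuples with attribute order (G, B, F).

{(d, 3, 35), (d, 3, 37), (k, 29, 35), (k, 29, 37), (t, 18, 35), (t, 18, 37), (x, 28, 35), (x, 28, 37), (z, 24, 35), (z, 24, 37)}

Joining P and Q on E yields {(d, u, 3, 35), (d, u, 3, 37), (k, u, 29, 35), (k, u, 29, 37), (t, u, 18, 35), (t, u, 18, 37), (x, u, 28, 35), (x, u, 28, 37), (z, u, 24, 35), (z, u, 24, 37)}.
Joining (P ⋈ Q) and R on E yields {(d, u, 3, 35, 20), (d, u, 3, 35, 28), (d, u, 3, 35, 39), (d, u, 3, 35, 6), (d, u, 3, 37, 20), (d, u, 3, 37, 28), (d, u, 3, 37, 39), (d, u, 3, 37, 6), (k, u, 29, 35, 20), (k, u, 29, 35, 28), (k, u, 29, 35, 39), (k, u, 29, 35, 6), (k, u, 29, 37, 20), (k, u, 29, 37, 28), (k, u, 29, 37, 39), (k, u, 29, 37, 6), (t, u, 18, 35, 20), (t, u, 18, 35, 28), (t, u, 18, 35, 39), (t, u, 18, 35, 6), (t, u, 18, 37, 20), (t, u, 18, 37, 28), (t, u, 18, 37, 39), (t, u, 18, 37, 6), (x, u, 28, 35, 20), (x, u, 28, 35, 28), (x, u, 28, 35, 39), (x, u, 28, 35, 6), (x, u, 28, 37, 20), (x, u, 28, 37, 28), (x, u, 28, 37, 39), (x, u, 28, 37, 6), (z, u, 24, 35, 20), (z, u, 24, 35, 28), (z, u, 24, 35, 39), (z, u, 24, 35, 6), (z, u, 24, 37, 20), (z, u, 24, 37, 28), (z, u, 24, 37, 39), (z, u, 24, 37, 6)}.
Projecting to G, B, F (30 duplicate(s) eliminated): {(d, 3, 35), (d, 3, 37), (k, 29, 35), (k, 29, 37), (t, 18, 35), (t, 18, 37), (x, 28, 35), (x, 28, 37), (z, 24, 35), (z, 24, 37)}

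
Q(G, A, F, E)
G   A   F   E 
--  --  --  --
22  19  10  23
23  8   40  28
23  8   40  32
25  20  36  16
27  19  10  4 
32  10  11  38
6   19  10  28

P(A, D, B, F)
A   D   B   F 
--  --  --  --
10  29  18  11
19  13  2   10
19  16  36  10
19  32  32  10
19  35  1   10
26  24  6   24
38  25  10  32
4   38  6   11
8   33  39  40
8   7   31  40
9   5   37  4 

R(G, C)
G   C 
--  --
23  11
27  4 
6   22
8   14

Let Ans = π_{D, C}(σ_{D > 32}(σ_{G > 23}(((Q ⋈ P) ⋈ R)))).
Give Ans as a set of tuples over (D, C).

Joining Q and P on A, F yields {(22, 19, 10, 23, 13, 2), (22, 19, 10, 23, 16, 36), (22, 19, 10, 23, 32, 32), (22, 19, 10, 23, 35, 1), (23, 8, 40, 28, 33, 39), (23, 8, 40, 28, 7, 31), (23, 8, 40, 32, 33, 39), (23, 8, 40, 32, 7, 31), (27, 19, 10, 4, 13, 2), (27, 19, 10, 4, 16, 36), (27, 19, 10, 4, 32, 32), (27, 19, 10, 4, 35, 1), (32, 10, 11, 38, 29, 18), (6, 19, 10, 28, 13, 2), (6, 19, 10, 28, 16, 36), (6, 19, 10, 28, 32, 32), (6, 19, 10, 28, 35, 1)}.
Joining (Q ⋈ P) and R on G yields {(23, 8, 40, 28, 33, 39, 11), (23, 8, 40, 28, 7, 31, 11), (23, 8, 40, 32, 33, 39, 11), (23, 8, 40, 32, 7, 31, 11), (27, 19, 10, 4, 13, 2, 4), (27, 19, 10, 4, 16, 36, 4), (27, 19, 10, 4, 32, 32, 4), (27, 19, 10, 4, 35, 1, 4), (6, 19, 10, 28, 13, 2, 22), (6, 19, 10, 28, 16, 36, 22), (6, 19, 10, 28, 32, 32, 22), (6, 19, 10, 28, 35, 1, 22)}.
Apply σ_{G > 23}; surviving tuples: {(27, 19, 10, 4, 13, 2, 4), (27, 19, 10, 4, 16, 36, 4), (27, 19, 10, 4, 32, 32, 4), (27, 19, 10, 4, 35, 1, 4)}
Apply σ_{D > 32}; surviving tuples: {(27, 19, 10, 4, 35, 1, 4)}
Projecting to D, C: {(35, 4)}

{(35, 4)}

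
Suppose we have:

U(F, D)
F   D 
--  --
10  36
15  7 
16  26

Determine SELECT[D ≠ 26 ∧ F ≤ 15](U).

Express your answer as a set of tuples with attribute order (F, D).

{(10, 36), (15, 7)}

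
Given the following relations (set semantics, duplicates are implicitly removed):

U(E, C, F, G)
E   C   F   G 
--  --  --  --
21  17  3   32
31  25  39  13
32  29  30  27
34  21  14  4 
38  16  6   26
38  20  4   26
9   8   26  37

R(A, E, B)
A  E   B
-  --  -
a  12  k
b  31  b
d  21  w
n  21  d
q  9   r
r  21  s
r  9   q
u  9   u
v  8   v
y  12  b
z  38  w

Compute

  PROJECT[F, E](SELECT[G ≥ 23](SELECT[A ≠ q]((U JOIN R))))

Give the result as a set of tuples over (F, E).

{(26, 9), (3, 21), (4, 38), (6, 38)}

Joining U and R on E yields {(21, 17, 3, 32, d, w), (21, 17, 3, 32, n, d), (21, 17, 3, 32, r, s), (31, 25, 39, 13, b, b), (38, 16, 6, 26, z, w), (38, 20, 4, 26, z, w), (9, 8, 26, 37, q, r), (9, 8, 26, 37, r, q), (9, 8, 26, 37, u, u)}.
Selection A ≠ q: {(21, 17, 3, 32, d, w), (21, 17, 3, 32, n, d), (21, 17, 3, 32, r, s), (31, 25, 39, 13, b, b), (38, 16, 6, 26, z, w), (38, 20, 4, 26, z, w), (9, 8, 26, 37, r, q), (9, 8, 26, 37, u, u)}
Selection G ≥ 23: {(21, 17, 3, 32, d, w), (21, 17, 3, 32, n, d), (21, 17, 3, 32, r, s), (38, 16, 6, 26, z, w), (38, 20, 4, 26, z, w), (9, 8, 26, 37, r, q), (9, 8, 26, 37, u, u)}
Keep only column(s) F, E (3 duplicate(s) eliminated): {(26, 9), (3, 21), (4, 38), (6, 38)}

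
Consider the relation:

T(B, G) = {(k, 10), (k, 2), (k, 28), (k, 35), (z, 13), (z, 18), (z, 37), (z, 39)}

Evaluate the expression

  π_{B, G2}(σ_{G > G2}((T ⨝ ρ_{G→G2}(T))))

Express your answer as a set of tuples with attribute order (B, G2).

{(k, 10), (k, 2), (k, 28), (z, 13), (z, 18), (z, 37)}

ρ[G→G2]: schema becomes (B, G2); tuples unchanged.
Joining T and ρ_{G→G2}(T) on B yields {(k, 10, 10), (k, 10, 2), (k, 10, 28), (k, 10, 35), (k, 2, 10), (k, 2, 2), (k, 2, 28), (k, 2, 35), (k, 28, 10), (k, 28, 2), (k, 28, 28), (k, 28, 35), (k, 35, 10), (k, 35, 2), (k, 35, 28), (k, 35, 35), (z, 13, 13), (z, 13, 18), (z, 13, 37), (z, 13, 39), (z, 18, 13), (z, 18, 18), (z, 18, 37), (z, 18, 39), (z, 37, 13), (z, 37, 18), (z, 37, 37), (z, 37, 39), (z, 39, 13), (z, 39, 18), (z, 39, 37), (z, 39, 39)}.
Filtering on G > G2 leaves {(k, 10, 2), (k, 28, 10), (k, 28, 2), (k, 35, 10), (k, 35, 2), (k, 35, 28), (z, 18, 13), (z, 37, 13), (z, 37, 18), (z, 39, 13), (z, 39, 18), (z, 39, 37)}.
Projecting to B, G2 (6 duplicate(s) eliminated): {(k, 10), (k, 2), (k, 28), (z, 13), (z, 18), (z, 37)}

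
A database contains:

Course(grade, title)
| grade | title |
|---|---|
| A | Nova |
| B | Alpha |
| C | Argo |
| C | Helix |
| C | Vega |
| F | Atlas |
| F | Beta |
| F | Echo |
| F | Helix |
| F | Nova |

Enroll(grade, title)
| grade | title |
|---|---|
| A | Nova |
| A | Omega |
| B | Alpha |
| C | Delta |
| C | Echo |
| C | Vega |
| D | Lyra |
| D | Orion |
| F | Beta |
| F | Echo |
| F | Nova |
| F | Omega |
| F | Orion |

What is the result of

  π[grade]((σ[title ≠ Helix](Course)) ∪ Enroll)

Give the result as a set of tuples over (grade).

{A, B, C, D, F}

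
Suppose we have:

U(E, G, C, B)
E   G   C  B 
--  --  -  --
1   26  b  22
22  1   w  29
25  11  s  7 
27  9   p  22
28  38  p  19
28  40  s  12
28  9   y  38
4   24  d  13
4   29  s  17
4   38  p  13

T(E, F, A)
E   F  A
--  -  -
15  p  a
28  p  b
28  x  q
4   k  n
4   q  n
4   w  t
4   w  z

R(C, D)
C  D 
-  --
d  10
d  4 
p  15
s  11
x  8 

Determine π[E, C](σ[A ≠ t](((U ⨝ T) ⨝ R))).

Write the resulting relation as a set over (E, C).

U ⋈ T (natural join on E): {(28, 38, p, 19, p, b), (28, 38, p, 19, x, q), (28, 40, s, 12, p, b), (28, 40, s, 12, x, q), (28, 9, y, 38, p, b), (28, 9, y, 38, x, q), (4, 24, d, 13, k, n), (4, 24, d, 13, q, n), (4, 24, d, 13, w, t), (4, 24, d, 13, w, z), (4, 29, s, 17, k, n), (4, 29, s, 17, q, n), (4, 29, s, 17, w, t), (4, 29, s, 17, w, z), (4, 38, p, 13, k, n), (4, 38, p, 13, q, n), (4, 38, p, 13, w, t), (4, 38, p, 13, w, z)}
(U ⨝ T) ⋈ R (natural join on C): {(28, 38, p, 19, p, b, 15), (28, 38, p, 19, x, q, 15), (28, 40, s, 12, p, b, 11), (28, 40, s, 12, x, q, 11), (4, 24, d, 13, k, n, 10), (4, 24, d, 13, k, n, 4), (4, 24, d, 13, q, n, 10), (4, 24, d, 13, q, n, 4), (4, 24, d, 13, w, t, 10), (4, 24, d, 13, w, t, 4), (4, 24, d, 13, w, z, 10), (4, 24, d, 13, w, z, 4), (4, 29, s, 17, k, n, 11), (4, 29, s, 17, q, n, 11), (4, 29, s, 17, w, t, 11), (4, 29, s, 17, w, z, 11), (4, 38, p, 13, k, n, 15), (4, 38, p, 13, q, n, 15), (4, 38, p, 13, w, t, 15), (4, 38, p, 13, w, z, 15)}
σ[A ≠ t]: keep tuples satisfying A ≠ t → {(28, 38, p, 19, p, b, 15), (28, 38, p, 19, x, q, 15), (28, 40, s, 12, p, b, 11), (28, 40, s, 12, x, q, 11), (4, 24, d, 13, k, n, 10), (4, 24, d, 13, k, n, 4), (4, 24, d, 13, q, n, 10), (4, 24, d, 13, q, n, 4), (4, 24, d, 13, w, z, 10), (4, 24, d, 13, w, z, 4), (4, 29, s, 17, k, n, 11), (4, 29, s, 17, q, n, 11), (4, 29, s, 17, w, z, 11), (4, 38, p, 13, k, n, 15), (4, 38, p, 13, q, n, 15), (4, 38, p, 13, w, z, 15)}
Keep only column(s) E, C (11 duplicate(s) eliminated): {(28, p), (28, s), (4, d), (4, p), (4, s)}

{(28, p), (28, s), (4, d), (4, p), (4, s)}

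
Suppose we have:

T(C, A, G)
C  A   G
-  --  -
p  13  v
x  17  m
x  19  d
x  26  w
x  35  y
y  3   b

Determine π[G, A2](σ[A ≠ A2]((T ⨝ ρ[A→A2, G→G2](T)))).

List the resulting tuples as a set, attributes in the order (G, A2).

{(d, 17), (d, 26), (d, 35), (m, 19), (m, 26), (m, 35), (w, 17), (w, 19), (w, 35), (y, 17), (y, 19), (y, 26)}

ρ[A→A2, G→G2]: schema becomes (C, A2, G2); tuples unchanged.
Natural join on C: {(p, 13, v, 13, v), (x, 17, m, 17, m), (x, 17, m, 19, d), (x, 17, m, 26, w), (x, 17, m, 35, y), (x, 19, d, 17, m), (x, 19, d, 19, d), (x, 19, d, 26, w), (x, 19, d, 35, y), (x, 26, w, 17, m), (x, 26, w, 19, d), (x, 26, w, 26, w), (x, 26, w, 35, y), (x, 35, y, 17, m), (x, 35, y, 19, d), (x, 35, y, 26, w), (x, 35, y, 35, y), (y, 3, b, 3, b)}
Selection A ≠ A2: {(x, 17, m, 19, d), (x, 17, m, 26, w), (x, 17, m, 35, y), (x, 19, d, 17, m), (x, 19, d, 26, w), (x, 19, d, 35, y), (x, 26, w, 17, m), (x, 26, w, 19, d), (x, 26, w, 35, y), (x, 35, y, 17, m), (x, 35, y, 19, d), (x, 35, y, 26, w)}
Projecting to G, A2: {(d, 17), (d, 26), (d, 35), (m, 19), (m, 26), (m, 35), (w, 17), (w, 19), (w, 35), (y, 17), (y, 19), (y, 26)}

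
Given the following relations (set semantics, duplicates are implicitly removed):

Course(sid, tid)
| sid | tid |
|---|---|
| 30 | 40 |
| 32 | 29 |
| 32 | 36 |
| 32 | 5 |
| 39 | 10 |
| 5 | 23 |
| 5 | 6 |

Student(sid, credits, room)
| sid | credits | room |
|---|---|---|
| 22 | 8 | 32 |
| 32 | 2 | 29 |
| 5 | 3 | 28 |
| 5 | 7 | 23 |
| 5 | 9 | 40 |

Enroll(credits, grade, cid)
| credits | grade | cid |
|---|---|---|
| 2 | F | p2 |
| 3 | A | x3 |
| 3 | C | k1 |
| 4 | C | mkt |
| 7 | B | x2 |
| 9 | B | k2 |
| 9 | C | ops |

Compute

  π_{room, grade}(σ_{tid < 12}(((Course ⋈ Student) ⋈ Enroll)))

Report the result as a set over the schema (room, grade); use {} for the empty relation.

Course ⋈ Student (natural join on sid): {(32, 29, 2, 29), (32, 36, 2, 29), (32, 5, 2, 29), (5, 23, 3, 28), (5, 23, 7, 23), (5, 23, 9, 40), (5, 6, 3, 28), (5, 6, 7, 23), (5, 6, 9, 40)}
(Course ⋈ Student) ⋈ Enroll (natural join on credits): {(32, 29, 2, 29, F, p2), (32, 36, 2, 29, F, p2), (32, 5, 2, 29, F, p2), (5, 23, 3, 28, A, x3), (5, 23, 3, 28, C, k1), (5, 23, 7, 23, B, x2), (5, 23, 9, 40, B, k2), (5, 23, 9, 40, C, ops), (5, 6, 3, 28, A, x3), (5, 6, 3, 28, C, k1), (5, 6, 7, 23, B, x2), (5, 6, 9, 40, B, k2), (5, 6, 9, 40, C, ops)}
Filtering on tid < 12 leaves {(32, 5, 2, 29, F, p2), (5, 6, 3, 28, A, x3), (5, 6, 3, 28, C, k1), (5, 6, 7, 23, B, x2), (5, 6, 9, 40, B, k2), (5, 6, 9, 40, C, ops)}.
π_{room, grade} gives {(23, B), (28, A), (28, C), (29, F), (40, B), (40, C)}.

{(23, B), (28, A), (28, C), (29, F), (40, B), (40, C)}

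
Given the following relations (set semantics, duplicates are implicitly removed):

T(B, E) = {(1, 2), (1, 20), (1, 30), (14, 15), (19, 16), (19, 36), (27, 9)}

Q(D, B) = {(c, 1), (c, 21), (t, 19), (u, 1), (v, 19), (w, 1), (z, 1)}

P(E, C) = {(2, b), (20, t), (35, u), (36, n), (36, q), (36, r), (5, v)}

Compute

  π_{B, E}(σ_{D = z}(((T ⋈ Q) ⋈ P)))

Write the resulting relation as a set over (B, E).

{(1, 2), (1, 20)}

Natural join on B: {(1, 2, c), (1, 2, u), (1, 2, w), (1, 2, z), (1, 20, c), (1, 20, u), (1, 20, w), (1, 20, z), (1, 30, c), (1, 30, u), (1, 30, w), (1, 30, z), (19, 16, t), (19, 16, v), (19, 36, t), (19, 36, v)}
Natural join on E: {(1, 2, c, b), (1, 2, u, b), (1, 2, w, b), (1, 2, z, b), (1, 20, c, t), (1, 20, u, t), (1, 20, w, t), (1, 20, z, t), (19, 36, t, n), (19, 36, t, q), (19, 36, t, r), (19, 36, v, n), (19, 36, v, q), (19, 36, v, r)}
Selection D = z: {(1, 2, z, b), (1, 20, z, t)}
π[B, E]: project onto (B, E) → {(1, 2), (1, 20)}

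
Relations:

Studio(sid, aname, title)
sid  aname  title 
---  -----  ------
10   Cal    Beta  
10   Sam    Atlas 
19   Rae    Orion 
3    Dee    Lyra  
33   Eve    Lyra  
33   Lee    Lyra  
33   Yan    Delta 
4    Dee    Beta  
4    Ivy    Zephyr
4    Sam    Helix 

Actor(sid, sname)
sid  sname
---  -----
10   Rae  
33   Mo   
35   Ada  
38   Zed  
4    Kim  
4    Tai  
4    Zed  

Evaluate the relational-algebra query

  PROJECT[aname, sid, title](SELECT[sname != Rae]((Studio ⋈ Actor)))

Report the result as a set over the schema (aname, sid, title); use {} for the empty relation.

Natural join on sid: {(10, Cal, Beta, Rae), (10, Sam, Atlas, Rae), (33, Eve, Lyra, Mo), (33, Lee, Lyra, Mo), (33, Yan, Delta, Mo), (4, Dee, Beta, Kim), (4, Dee, Beta, Tai), (4, Dee, Beta, Zed), (4, Ivy, Zephyr, Kim), (4, Ivy, Zephyr, Tai), (4, Ivy, Zephyr, Zed), (4, Sam, Helix, Kim), (4, Sam, Helix, Tai), (4, Sam, Helix, Zed)}
Filtering on sname != Rae leaves {(33, Eve, Lyra, Mo), (33, Lee, Lyra, Mo), (33, Yan, Delta, Mo), (4, Dee, Beta, Kim), (4, Dee, Beta, Tai), (4, Dee, Beta, Zed), (4, Ivy, Zephyr, Kim), (4, Ivy, Zephyr, Tai), (4, Ivy, Zephyr, Zed), (4, Sam, Helix, Kim), (4, Sam, Helix, Tai), (4, Sam, Helix, Zed)}.
Keep only column(s) aname, sid, title (6 duplicate(s) eliminated): {(Dee, 4, Beta), (Eve, 33, Lyra), (Ivy, 4, Zephyr), (Lee, 33, Lyra), (Sam, 4, Helix), (Yan, 33, Delta)}

{(Dee, 4, Beta), (Eve, 33, Lyra), (Ivy, 4, Zephyr), (Lee, 33, Lyra), (Sam, 4, Helix), (Yan, 33, Delta)}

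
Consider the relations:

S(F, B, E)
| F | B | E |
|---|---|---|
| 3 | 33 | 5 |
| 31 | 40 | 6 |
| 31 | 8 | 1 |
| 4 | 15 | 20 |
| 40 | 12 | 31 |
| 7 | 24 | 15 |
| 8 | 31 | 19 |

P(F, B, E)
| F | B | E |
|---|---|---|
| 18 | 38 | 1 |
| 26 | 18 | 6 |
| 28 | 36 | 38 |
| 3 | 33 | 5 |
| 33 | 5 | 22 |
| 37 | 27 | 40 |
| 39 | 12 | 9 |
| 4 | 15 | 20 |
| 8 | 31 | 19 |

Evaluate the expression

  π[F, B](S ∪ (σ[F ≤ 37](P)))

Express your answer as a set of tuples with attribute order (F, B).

{(18, 38), (26, 18), (28, 36), (3, 33), (31, 40), (31, 8), (33, 5), (37, 27), (4, 15), (40, 12), (7, 24), (8, 31)}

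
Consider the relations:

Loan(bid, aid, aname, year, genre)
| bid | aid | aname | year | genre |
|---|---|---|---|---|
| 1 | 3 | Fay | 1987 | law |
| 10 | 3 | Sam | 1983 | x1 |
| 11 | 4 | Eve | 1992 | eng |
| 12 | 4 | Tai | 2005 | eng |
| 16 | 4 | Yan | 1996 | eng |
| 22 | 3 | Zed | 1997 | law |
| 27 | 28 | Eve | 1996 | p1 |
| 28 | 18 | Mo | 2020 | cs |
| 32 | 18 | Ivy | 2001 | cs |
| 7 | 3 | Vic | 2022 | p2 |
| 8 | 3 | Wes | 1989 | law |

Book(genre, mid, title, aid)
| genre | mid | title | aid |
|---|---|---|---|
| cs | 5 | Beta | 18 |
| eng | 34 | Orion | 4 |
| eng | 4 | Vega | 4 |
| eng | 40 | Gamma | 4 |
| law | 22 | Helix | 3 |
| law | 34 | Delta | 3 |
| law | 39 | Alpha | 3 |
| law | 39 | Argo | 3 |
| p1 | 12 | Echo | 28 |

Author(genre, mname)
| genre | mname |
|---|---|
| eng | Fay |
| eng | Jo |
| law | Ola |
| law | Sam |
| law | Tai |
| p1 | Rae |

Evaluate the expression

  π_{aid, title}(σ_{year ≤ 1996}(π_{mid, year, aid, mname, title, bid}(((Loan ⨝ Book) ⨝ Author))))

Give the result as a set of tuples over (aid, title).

{(28, Echo), (3, Alpha), (3, Argo), (3, Delta), (3, Helix), (4, Gamma), (4, Orion), (4, Vega)}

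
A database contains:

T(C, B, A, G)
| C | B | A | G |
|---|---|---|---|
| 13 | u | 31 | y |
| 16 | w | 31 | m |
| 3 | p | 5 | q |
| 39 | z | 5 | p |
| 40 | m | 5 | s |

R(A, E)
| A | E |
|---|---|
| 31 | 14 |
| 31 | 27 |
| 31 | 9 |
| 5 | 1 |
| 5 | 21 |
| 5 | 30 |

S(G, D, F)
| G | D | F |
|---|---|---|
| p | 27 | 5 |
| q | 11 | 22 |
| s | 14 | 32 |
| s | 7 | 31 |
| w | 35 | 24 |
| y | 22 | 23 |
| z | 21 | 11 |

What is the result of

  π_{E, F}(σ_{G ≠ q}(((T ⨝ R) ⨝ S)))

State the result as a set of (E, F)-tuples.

T ⋈ R (natural join on A): {(13, u, 31, y, 14), (13, u, 31, y, 27), (13, u, 31, y, 9), (16, w, 31, m, 14), (16, w, 31, m, 27), (16, w, 31, m, 9), (3, p, 5, q, 1), (3, p, 5, q, 21), (3, p, 5, q, 30), (39, z, 5, p, 1), (39, z, 5, p, 21), (39, z, 5, p, 30), (40, m, 5, s, 1), (40, m, 5, s, 21), (40, m, 5, s, 30)}
(T ⨝ R) ⋈ S (natural join on G): {(13, u, 31, y, 14, 22, 23), (13, u, 31, y, 27, 22, 23), (13, u, 31, y, 9, 22, 23), (3, p, 5, q, 1, 11, 22), (3, p, 5, q, 21, 11, 22), (3, p, 5, q, 30, 11, 22), (39, z, 5, p, 1, 27, 5), (39, z, 5, p, 21, 27, 5), (39, z, 5, p, 30, 27, 5), (40, m, 5, s, 1, 14, 32), (40, m, 5, s, 1, 7, 31), (40, m, 5, s, 21, 14, 32), (40, m, 5, s, 21, 7, 31), (40, m, 5, s, 30, 14, 32), (40, m, 5, s, 30, 7, 31)}
Selection G ≠ q: {(13, u, 31, y, 14, 22, 23), (13, u, 31, y, 27, 22, 23), (13, u, 31, y, 9, 22, 23), (39, z, 5, p, 1, 27, 5), (39, z, 5, p, 21, 27, 5), (39, z, 5, p, 30, 27, 5), (40, m, 5, s, 1, 14, 32), (40, m, 5, s, 1, 7, 31), (40, m, 5, s, 21, 14, 32), (40, m, 5, s, 21, 7, 31), (40, m, 5, s, 30, 14, 32), (40, m, 5, s, 30, 7, 31)}
π[E, F]: project onto (E, F) → {(1, 31), (1, 32), (1, 5), (14, 23), (21, 31), (21, 32), (21, 5), (27, 23), (30, 31), (30, 32), (30, 5), (9, 23)}

{(1, 31), (1, 32), (1, 5), (14, 23), (21, 31), (21, 32), (21, 5), (27, 23), (30, 31), (30, 32), (30, 5), (9, 23)}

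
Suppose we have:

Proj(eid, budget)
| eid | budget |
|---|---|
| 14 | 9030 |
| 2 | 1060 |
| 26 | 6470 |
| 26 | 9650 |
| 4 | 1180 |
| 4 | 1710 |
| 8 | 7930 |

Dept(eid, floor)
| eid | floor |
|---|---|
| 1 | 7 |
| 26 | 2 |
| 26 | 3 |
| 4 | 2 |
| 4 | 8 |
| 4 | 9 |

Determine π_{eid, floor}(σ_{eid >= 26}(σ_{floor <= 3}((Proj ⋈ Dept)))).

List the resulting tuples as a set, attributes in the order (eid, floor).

{(26, 2), (26, 3)}

Natural join on eid: {(26, 6470, 2), (26, 6470, 3), (26, 9650, 2), (26, 9650, 3), (4, 1180, 2), (4, 1180, 8), (4, 1180, 9), (4, 1710, 2), (4, 1710, 8), (4, 1710, 9)}
Filtering on floor <= 3 leaves {(26, 6470, 2), (26, 6470, 3), (26, 9650, 2), (26, 9650, 3), (4, 1180, 2), (4, 1710, 2)}.
Filtering on eid >= 26 leaves {(26, 6470, 2), (26, 6470, 3), (26, 9650, 2), (26, 9650, 3)}.
Keep only column(s) eid, floor (2 duplicate(s) eliminated): {(26, 2), (26, 3)}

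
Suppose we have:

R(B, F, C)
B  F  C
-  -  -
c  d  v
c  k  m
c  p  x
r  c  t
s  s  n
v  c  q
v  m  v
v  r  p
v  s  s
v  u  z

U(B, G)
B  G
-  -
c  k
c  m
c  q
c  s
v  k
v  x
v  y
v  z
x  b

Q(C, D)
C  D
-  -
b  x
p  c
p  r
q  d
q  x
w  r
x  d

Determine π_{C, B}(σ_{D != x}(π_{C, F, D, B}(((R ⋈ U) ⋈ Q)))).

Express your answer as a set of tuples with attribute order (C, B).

{(p, v), (q, v), (x, c)}

Natural join on B: {(c, d, v, k), (c, d, v, m), (c, d, v, q), (c, d, v, s), (c, k, m, k), (c, k, m, m), (c, k, m, q), (c, k, m, s), (c, p, x, k), (c, p, x, m), (c, p, x, q), (c, p, x, s), (v, c, q, k), (v, c, q, x), (v, c, q, y), (v, c, q, z), (v, m, v, k), (v, m, v, x), (v, m, v, y), (v, m, v, z), (v, r, p, k), (v, r, p, x), (v, r, p, y), (v, r, p, z), (v, s, s, k), (v, s, s, x), (v, s, s, y), (v, s, s, z), (v, u, z, k), (v, u, z, x), (v, u, z, y), (v, u, z, z)}
Natural join on C: {(c, p, x, k, d), (c, p, x, m, d), (c, p, x, q, d), (c, p, x, s, d), (v, c, q, k, d), (v, c, q, k, x), (v, c, q, x, d), (v, c, q, x, x), (v, c, q, y, d), (v, c, q, y, x), (v, c, q, z, d), (v, c, q, z, x), (v, r, p, k, c), (v, r, p, k, r), (v, r, p, x, c), (v, r, p, x, r), (v, r, p, y, c), (v, r, p, y, r), (v, r, p, z, c), (v, r, p, z, r)}
Keep only column(s) C, F, D, B (15 duplicate(s) eliminated): {(p, r, c, v), (p, r, r, v), (q, c, d, v), (q, c, x, v), (x, p, d, c)}
Filtering on D != x leaves {(p, r, c, v), (p, r, r, v), (q, c, d, v), (x, p, d, c)}.
Keep only column(s) C, B (1 duplicate(s) eliminated): {(p, v), (q, v), (x, c)}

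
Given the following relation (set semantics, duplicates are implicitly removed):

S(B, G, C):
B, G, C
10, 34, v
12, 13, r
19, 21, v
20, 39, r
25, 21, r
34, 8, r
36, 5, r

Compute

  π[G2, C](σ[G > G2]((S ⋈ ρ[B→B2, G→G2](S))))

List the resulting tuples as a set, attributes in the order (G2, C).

ρ[B→B2, G→G2]: schema becomes (B2, G2, C); tuples unchanged.
Joining S and ρ[B→B2, G→G2](S) on C yields {(10, 34, v, 10, 34), (10, 34, v, 19, 21), (12, 13, r, 12, 13), (12, 13, r, 20, 39), (12, 13, r, 25, 21), (12, 13, r, 34, 8), (12, 13, r, 36, 5), (19, 21, v, 10, 34), (19, 21, v, 19, 21), (20, 39, r, 12, 13), (20, 39, r, 20, 39), (20, 39, r, 25, 21), (20, 39, r, 34, 8), (20, 39, r, 36, 5), (25, 21, r, 12, 13), (25, 21, r, 20, 39), (25, 21, r, 25, 21), (25, 21, r, 34, 8), (25, 21, r, 36, 5), (34, 8, r, 12, 13), (34, 8, r, 20, 39), (34, 8, r, 25, 21), (34, 8, r, 34, 8), (34, 8, r, 36, 5), (36, 5, r, 12, 13), (36, 5, r, 20, 39), (36, 5, r, 25, 21), (36, 5, r, 34, 8), (36, 5, r, 36, 5)}.
Apply σ_{G > G2}; surviving tuples: {(10, 34, v, 19, 21), (12, 13, r, 34, 8), (12, 13, r, 36, 5), (20, 39, r, 12, 13), (20, 39, r, 25, 21), (20, 39, r, 34, 8), (20, 39, r, 36, 5), (25, 21, r, 12, 13), (25, 21, r, 34, 8), (25, 21, r, 36, 5), (34, 8, r, 36, 5)}
Projecting to G2, C (6 duplicate(s) eliminated): {(13, r), (21, r), (21, v), (5, r), (8, r)}

{(13, r), (21, r), (21, v), (5, r), (8, r)}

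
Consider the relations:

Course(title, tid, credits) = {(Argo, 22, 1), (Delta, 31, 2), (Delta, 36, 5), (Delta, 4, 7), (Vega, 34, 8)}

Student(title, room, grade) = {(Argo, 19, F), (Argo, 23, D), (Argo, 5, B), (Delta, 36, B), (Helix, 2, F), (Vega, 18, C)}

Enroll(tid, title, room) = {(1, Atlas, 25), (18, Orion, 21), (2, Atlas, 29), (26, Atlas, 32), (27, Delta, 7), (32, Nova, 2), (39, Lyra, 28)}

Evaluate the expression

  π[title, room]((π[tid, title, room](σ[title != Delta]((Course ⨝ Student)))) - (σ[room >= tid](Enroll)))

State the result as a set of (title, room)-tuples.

{(Argo, 19), (Argo, 23), (Argo, 5), (Vega, 18)}

Course ⋈ Student (natural join on title): {(Argo, 22, 1, 19, F), (Argo, 22, 1, 23, D), (Argo, 22, 1, 5, B), (Delta, 31, 2, 36, B), (Delta, 36, 5, 36, B), (Delta, 4, 7, 36, B), (Vega, 34, 8, 18, C)}
σ[title != Delta]: keep tuples satisfying title != Delta → {(Argo, 22, 1, 19, F), (Argo, 22, 1, 23, D), (Argo, 22, 1, 5, B), (Vega, 34, 8, 18, C)}
π[tid, title, room]: project onto (tid, title, room) → {(22, Argo, 19), (22, Argo, 23), (22, Argo, 5), (34, Vega, 18)}
σ[room >= tid]: keep tuples satisfying room >= tid → {(1, Atlas, 25), (18, Orion, 21), (2, Atlas, 29), (26, Atlas, 32)}
Difference: {(22, Argo, 19), (22, Argo, 23), (22, Argo, 5), (34, Vega, 18)} with {(1, Atlas, 25), (18, Orion, 21), (2, Atlas, 29), (26, Atlas, 32)} → {(22, Argo, 19), (22, Argo, 23), (22, Argo, 5), (34, Vega, 18)}
π[title, room]: project onto (title, room) → {(Argo, 19), (Argo, 23), (Argo, 5), (Vega, 18)}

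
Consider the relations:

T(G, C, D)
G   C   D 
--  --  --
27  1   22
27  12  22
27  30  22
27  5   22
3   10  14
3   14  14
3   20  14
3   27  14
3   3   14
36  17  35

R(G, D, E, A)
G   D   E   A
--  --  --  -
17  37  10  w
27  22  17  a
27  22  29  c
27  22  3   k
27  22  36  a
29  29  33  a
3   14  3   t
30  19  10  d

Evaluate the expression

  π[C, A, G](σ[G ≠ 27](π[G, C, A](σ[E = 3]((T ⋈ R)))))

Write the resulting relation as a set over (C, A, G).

T ⋈ R (natural join on G, D): {(27, 1, 22, 17, a), (27, 1, 22, 29, c), (27, 1, 22, 3, k), (27, 1, 22, 36, a), (27, 12, 22, 17, a), (27, 12, 22, 29, c), (27, 12, 22, 3, k), (27, 12, 22, 36, a), (27, 30, 22, 17, a), (27, 30, 22, 29, c), (27, 30, 22, 3, k), (27, 30, 22, 36, a), (27, 5, 22, 17, a), (27, 5, 22, 29, c), (27, 5, 22, 3, k), (27, 5, 22, 36, a), (3, 10, 14, 3, t), (3, 14, 14, 3, t), (3, 20, 14, 3, t), (3, 27, 14, 3, t), (3, 3, 14, 3, t)}
σ[E = 3]: keep tuples satisfying E = 3 → {(27, 1, 22, 3, k), (27, 12, 22, 3, k), (27, 30, 22, 3, k), (27, 5, 22, 3, k), (3, 10, 14, 3, t), (3, 14, 14, 3, t), (3, 20, 14, 3, t), (3, 27, 14, 3, t), (3, 3, 14, 3, t)}
Keep only column(s) G, C, A: {(27, 1, k), (27, 12, k), (27, 30, k), (27, 5, k), (3, 10, t), (3, 14, t), (3, 20, t), (3, 27, t), (3, 3, t)}
σ[G ≠ 27]: keep tuples satisfying G ≠ 27 → {(3, 10, t), (3, 14, t), (3, 20, t), (3, 27, t), (3, 3, t)}
Keep only column(s) C, A, G: {(10, t, 3), (14, t, 3), (20, t, 3), (27, t, 3), (3, t, 3)}

{(10, t, 3), (14, t, 3), (20, t, 3), (27, t, 3), (3, t, 3)}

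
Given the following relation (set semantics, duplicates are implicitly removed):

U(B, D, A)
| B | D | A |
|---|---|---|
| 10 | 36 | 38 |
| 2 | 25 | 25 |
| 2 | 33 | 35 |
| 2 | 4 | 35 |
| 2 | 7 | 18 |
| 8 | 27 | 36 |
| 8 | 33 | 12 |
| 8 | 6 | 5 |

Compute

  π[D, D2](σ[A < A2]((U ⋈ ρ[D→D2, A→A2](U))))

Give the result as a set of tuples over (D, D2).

{(25, 33), (25, 4), (33, 27), (6, 27), (6, 33), (7, 25), (7, 33), (7, 4)}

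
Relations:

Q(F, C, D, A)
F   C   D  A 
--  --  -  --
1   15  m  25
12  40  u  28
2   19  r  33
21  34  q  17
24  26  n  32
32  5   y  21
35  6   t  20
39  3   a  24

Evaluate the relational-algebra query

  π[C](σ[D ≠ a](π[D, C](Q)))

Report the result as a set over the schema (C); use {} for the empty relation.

{15, 19, 26, 34, 40, 5, 6}

Keep only column(s) D, C: {(a, 3), (m, 15), (n, 26), (q, 34), (r, 19), (t, 6), (u, 40), (y, 5)}
σ[D ≠ a]: keep tuples satisfying D ≠ a → {(m, 15), (n, 26), (q, 34), (r, 19), (t, 6), (u, 40), (y, 5)}
Keep only column(s) C: {15, 19, 26, 34, 40, 5, 6}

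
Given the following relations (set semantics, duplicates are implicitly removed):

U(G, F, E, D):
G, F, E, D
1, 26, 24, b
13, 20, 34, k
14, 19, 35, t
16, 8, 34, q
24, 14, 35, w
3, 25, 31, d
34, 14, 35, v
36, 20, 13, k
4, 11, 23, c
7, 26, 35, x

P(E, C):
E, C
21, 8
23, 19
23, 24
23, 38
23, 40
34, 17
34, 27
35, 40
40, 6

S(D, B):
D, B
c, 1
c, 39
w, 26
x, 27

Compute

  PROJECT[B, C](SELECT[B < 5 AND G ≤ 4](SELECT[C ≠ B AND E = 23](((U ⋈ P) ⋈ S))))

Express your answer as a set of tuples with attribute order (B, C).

Joining U and P on E yields {(13, 20, 34, k, 17), (13, 20, 34, k, 27), (14, 19, 35, t, 40), (16, 8, 34, q, 17), (16, 8, 34, q, 27), (24, 14, 35, w, 40), (34, 14, 35, v, 40), (4, 11, 23, c, 19), (4, 11, 23, c, 24), (4, 11, 23, c, 38), (4, 11, 23, c, 40), (7, 26, 35, x, 40)}.
Joining (U ⋈ P) and S on D yields {(24, 14, 35, w, 40, 26), (4, 11, 23, c, 19, 1), (4, 11, 23, c, 19, 39), (4, 11, 23, c, 24, 1), (4, 11, 23, c, 24, 39), (4, 11, 23, c, 38, 1), (4, 11, 23, c, 38, 39), (4, 11, 23, c, 40, 1), (4, 11, 23, c, 40, 39), (7, 26, 35, x, 40, 27)}.
Filtering on C ≠ B AND E = 23 leaves {(4, 11, 23, c, 19, 1), (4, 11, 23, c, 19, 39), (4, 11, 23, c, 24, 1), (4, 11, 23, c, 24, 39), (4, 11, 23, c, 38, 1), (4, 11, 23, c, 38, 39), (4, 11, 23, c, 40, 1), (4, 11, 23, c, 40, 39)}.
Filtering on B < 5 AND G ≤ 4 leaves {(4, 11, 23, c, 19, 1), (4, 11, 23, c, 24, 1), (4, 11, 23, c, 38, 1), (4, 11, 23, c, 40, 1)}.
π[B, C]: project onto (B, C) → {(1, 19), (1, 24), (1, 38), (1, 40)}

{(1, 19), (1, 24), (1, 38), (1, 40)}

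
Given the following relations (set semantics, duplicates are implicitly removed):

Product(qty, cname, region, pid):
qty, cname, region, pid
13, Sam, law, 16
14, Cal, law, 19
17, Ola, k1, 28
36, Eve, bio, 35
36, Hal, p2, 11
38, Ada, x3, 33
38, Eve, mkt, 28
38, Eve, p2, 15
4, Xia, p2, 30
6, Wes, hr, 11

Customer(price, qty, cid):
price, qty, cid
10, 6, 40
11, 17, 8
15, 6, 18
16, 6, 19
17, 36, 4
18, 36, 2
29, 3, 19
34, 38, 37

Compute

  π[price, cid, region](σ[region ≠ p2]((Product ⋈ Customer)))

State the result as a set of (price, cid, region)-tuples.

Natural join on qty: {(17, Ola, k1, 28, 11, 8), (36, Eve, bio, 35, 17, 4), (36, Eve, bio, 35, 18, 2), (36, Hal, p2, 11, 17, 4), (36, Hal, p2, 11, 18, 2), (38, Ada, x3, 33, 34, 37), (38, Eve, mkt, 28, 34, 37), (38, Eve, p2, 15, 34, 37), (6, Wes, hr, 11, 10, 40), (6, Wes, hr, 11, 15, 18), (6, Wes, hr, 11, 16, 19)}
σ[region ≠ p2]: keep tuples satisfying region ≠ p2 → {(17, Ola, k1, 28, 11, 8), (36, Eve, bio, 35, 17, 4), (36, Eve, bio, 35, 18, 2), (38, Ada, x3, 33, 34, 37), (38, Eve, mkt, 28, 34, 37), (6, Wes, hr, 11, 10, 40), (6, Wes, hr, 11, 15, 18), (6, Wes, hr, 11, 16, 19)}
π[price, cid, region]: project onto (price, cid, region) → {(10, 40, hr), (11, 8, k1), (15, 18, hr), (16, 19, hr), (17, 4, bio), (18, 2, bio), (34, 37, mkt), (34, 37, x3)}

{(10, 40, hr), (11, 8, k1), (15, 18, hr), (16, 19, hr), (17, 4, bio), (18, 2, bio), (34, 37, mkt), (34, 37, x3)}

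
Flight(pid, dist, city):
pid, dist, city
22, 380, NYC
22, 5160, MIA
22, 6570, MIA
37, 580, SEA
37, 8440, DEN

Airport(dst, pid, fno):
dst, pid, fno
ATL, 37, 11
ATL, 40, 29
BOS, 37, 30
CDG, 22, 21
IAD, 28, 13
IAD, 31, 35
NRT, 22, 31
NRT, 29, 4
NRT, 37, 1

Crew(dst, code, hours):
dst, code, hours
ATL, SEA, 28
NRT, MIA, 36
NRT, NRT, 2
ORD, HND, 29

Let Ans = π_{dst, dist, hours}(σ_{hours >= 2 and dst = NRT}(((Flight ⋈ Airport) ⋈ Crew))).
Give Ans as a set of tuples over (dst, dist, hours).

{(NRT, 380, 2), (NRT, 380, 36), (NRT, 5160, 2), (NRT, 5160, 36), (NRT, 580, 2), (NRT, 580, 36), (NRT, 6570, 2), (NRT, 6570, 36), (NRT, 8440, 2), (NRT, 8440, 36)}

Joining Flight and Airport on pid yields {(22, 380, NYC, CDG, 21), (22, 380, NYC, NRT, 31), (22, 5160, MIA, CDG, 21), (22, 5160, MIA, NRT, 31), (22, 6570, MIA, CDG, 21), (22, 6570, MIA, NRT, 31), (37, 580, SEA, ATL, 11), (37, 580, SEA, BOS, 30), (37, 580, SEA, NRT, 1), (37, 8440, DEN, ATL, 11), (37, 8440, DEN, BOS, 30), (37, 8440, DEN, NRT, 1)}.
Joining (Flight ⋈ Airport) and Crew on dst yields {(22, 380, NYC, NRT, 31, MIA, 36), (22, 380, NYC, NRT, 31, NRT, 2), (22, 5160, MIA, NRT, 31, MIA, 36), (22, 5160, MIA, NRT, 31, NRT, 2), (22, 6570, MIA, NRT, 31, MIA, 36), (22, 6570, MIA, NRT, 31, NRT, 2), (37, 580, SEA, ATL, 11, SEA, 28), (37, 580, SEA, NRT, 1, MIA, 36), (37, 580, SEA, NRT, 1, NRT, 2), (37, 8440, DEN, ATL, 11, SEA, 28), (37, 8440, DEN, NRT, 1, MIA, 36), (37, 8440, DEN, NRT, 1, NRT, 2)}.
Apply σ_{hours >= 2 and dst = NRT}; surviving tuples: {(22, 380, NYC, NRT, 31, MIA, 36), (22, 380, NYC, NRT, 31, NRT, 2), (22, 5160, MIA, NRT, 31, MIA, 36), (22, 5160, MIA, NRT, 31, NRT, 2), (22, 6570, MIA, NRT, 31, MIA, 36), (22, 6570, MIA, NRT, 31, NRT, 2), (37, 580, SEA, NRT, 1, MIA, 36), (37, 580, SEA, NRT, 1, NRT, 2), (37, 8440, DEN, NRT, 1, MIA, 36), (37, 8440, DEN, NRT, 1, NRT, 2)}
π_{dst, dist, hours} gives {(NRT, 380, 2), (NRT, 380, 36), (NRT, 5160, 2), (NRT, 5160, 36), (NRT, 580, 2), (NRT, 580, 36), (NRT, 6570, 2), (NRT, 6570, 36), (NRT, 8440, 2), (NRT, 8440, 36)}.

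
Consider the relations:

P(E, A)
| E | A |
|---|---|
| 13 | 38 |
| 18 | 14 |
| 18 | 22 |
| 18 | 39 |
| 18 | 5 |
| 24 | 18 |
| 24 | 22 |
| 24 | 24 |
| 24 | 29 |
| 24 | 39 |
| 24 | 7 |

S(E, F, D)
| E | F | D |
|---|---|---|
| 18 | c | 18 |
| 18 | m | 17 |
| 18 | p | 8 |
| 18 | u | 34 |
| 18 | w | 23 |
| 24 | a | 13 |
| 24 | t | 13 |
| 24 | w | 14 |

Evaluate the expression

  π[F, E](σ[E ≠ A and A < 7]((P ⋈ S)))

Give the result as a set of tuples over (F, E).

{(c, 18), (m, 18), (p, 18), (u, 18), (w, 18)}

Joining P and S on E yields {(18, 14, c, 18), (18, 14, m, 17), (18, 14, p, 8), (18, 14, u, 34), (18, 14, w, 23), (18, 22, c, 18), (18, 22, m, 17), (18, 22, p, 8), (18, 22, u, 34), (18, 22, w, 23), (18, 39, c, 18), (18, 39, m, 17), (18, 39, p, 8), (18, 39, u, 34), (18, 39, w, 23), (18, 5, c, 18), (18, 5, m, 17), (18, 5, p, 8), (18, 5, u, 34), (18, 5, w, 23), (24, 18, a, 13), (24, 18, t, 13), (24, 18, w, 14), (24, 22, a, 13), (24, 22, t, 13), (24, 22, w, 14), (24, 24, a, 13), (24, 24, t, 13), (24, 24, w, 14), (24, 29, a, 13), (24, 29, t, 13), (24, 29, w, 14), (24, 39, a, 13), (24, 39, t, 13), (24, 39, w, 14), (24, 7, a, 13), (24, 7, t, 13), (24, 7, w, 14)}.
Selection E ≠ A and A < 7: {(18, 5, c, 18), (18, 5, m, 17), (18, 5, p, 8), (18, 5, u, 34), (18, 5, w, 23)}
π[F, E]: project onto (F, E) → {(c, 18), (m, 18), (p, 18), (u, 18), (w, 18)}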